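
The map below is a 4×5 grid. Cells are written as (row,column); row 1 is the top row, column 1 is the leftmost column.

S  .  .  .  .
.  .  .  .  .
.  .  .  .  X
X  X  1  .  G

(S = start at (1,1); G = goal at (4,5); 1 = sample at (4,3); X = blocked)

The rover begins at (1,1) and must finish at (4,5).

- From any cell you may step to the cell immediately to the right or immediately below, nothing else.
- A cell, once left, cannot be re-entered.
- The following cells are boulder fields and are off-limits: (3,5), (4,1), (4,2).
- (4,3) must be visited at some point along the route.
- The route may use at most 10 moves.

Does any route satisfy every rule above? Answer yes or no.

One route that works: (1,1) → (2,1) → (3,1) → (3,2) → (3,3) → (4,3) → (4,4) → (4,5).

yes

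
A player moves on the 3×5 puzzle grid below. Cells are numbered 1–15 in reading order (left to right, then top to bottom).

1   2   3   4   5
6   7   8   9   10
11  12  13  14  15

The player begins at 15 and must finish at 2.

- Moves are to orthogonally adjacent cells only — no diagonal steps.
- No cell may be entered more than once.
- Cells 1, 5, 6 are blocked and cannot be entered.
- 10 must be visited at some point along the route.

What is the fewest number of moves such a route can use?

Any route passes through 10 somewhere between 15 and 2. Summing Manhattan distances along the two legs (15 → 10 → 2) gives a lower bound of 1 + 4 = 5 moves.
A route of 5 moves achieves this: 15 → 10 → 9 → 4 → 3 → 2.
Since 5 matches the lower bound, it is optimal.

5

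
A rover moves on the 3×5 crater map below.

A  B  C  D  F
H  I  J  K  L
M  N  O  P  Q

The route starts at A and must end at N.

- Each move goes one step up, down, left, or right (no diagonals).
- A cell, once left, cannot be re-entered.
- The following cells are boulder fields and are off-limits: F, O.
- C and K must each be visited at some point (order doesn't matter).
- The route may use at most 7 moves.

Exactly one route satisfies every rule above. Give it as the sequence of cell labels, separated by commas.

Any route must reach C and K and still end at N within 7 moves, so the order of the required stops is forced.
Route from A: right 3 to D, down 1 to K, left 2 to I, down 1 to N — 7 moves in all.
Check: all required cells visited; 7 ≤ 7 moves.

A, B, C, D, K, J, I, N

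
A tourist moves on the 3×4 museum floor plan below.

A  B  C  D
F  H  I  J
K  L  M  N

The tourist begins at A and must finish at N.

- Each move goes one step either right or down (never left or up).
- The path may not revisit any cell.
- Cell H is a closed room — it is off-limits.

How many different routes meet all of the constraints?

4

A right/down-only route from A to N makes exactly 2 down-moves and 3 right-moves in some order.
With no other constraints that would be C(5,2) = 10 routes.
Subtract routes through each blocked cell (inclusion–exclusion for overlaps): − through H: 6 → 4.
That gives 4 routes.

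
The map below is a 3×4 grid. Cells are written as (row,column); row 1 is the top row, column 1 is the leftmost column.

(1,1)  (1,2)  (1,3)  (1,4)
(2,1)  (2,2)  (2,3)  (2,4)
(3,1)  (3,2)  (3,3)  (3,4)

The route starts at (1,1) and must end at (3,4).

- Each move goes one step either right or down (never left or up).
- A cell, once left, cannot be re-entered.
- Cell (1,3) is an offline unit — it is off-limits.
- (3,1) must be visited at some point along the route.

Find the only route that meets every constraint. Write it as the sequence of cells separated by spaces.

Moves only go right or down, so the column and row indices never decrease.
Route from (1,1): down 2 to (3,1), right 3 to (3,4) — 5 moves in all.
Check: all required cells visited.

(1,1) (2,1) (3,1) (3,2) (3,3) (3,4)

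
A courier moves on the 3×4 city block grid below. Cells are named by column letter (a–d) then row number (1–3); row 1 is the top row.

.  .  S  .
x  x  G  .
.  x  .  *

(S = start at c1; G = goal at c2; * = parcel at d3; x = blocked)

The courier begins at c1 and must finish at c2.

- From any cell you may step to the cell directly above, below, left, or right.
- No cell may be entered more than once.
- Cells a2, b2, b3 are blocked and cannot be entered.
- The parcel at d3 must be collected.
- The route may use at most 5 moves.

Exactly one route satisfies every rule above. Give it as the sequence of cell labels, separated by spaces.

The budget equals the shortest possible length, so every move has to be on a shortest route through the required cells.
Route from c1: right to d1, 2× down (reaching d3), left to c3, up to c2 — 5 moves in all.
Check: all required cells visited; 5 ≤ 5 moves.

c1 d1 d2 d3 c3 c2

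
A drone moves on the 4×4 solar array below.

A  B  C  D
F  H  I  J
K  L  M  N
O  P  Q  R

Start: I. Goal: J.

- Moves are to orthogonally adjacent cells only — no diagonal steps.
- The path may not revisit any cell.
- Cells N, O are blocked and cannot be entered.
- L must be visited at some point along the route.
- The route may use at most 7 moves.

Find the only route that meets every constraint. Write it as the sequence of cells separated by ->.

Any route must reach L and still end at J within 7 moves, so the order of the required stops is forced.
Route from I: down 1 to M, left 1 to L, up 2 to B, right 2 to D, down 1 to J — 7 moves in all.
Check: all required cells visited; 7 ≤ 7 moves.

I -> M -> L -> H -> B -> C -> D -> J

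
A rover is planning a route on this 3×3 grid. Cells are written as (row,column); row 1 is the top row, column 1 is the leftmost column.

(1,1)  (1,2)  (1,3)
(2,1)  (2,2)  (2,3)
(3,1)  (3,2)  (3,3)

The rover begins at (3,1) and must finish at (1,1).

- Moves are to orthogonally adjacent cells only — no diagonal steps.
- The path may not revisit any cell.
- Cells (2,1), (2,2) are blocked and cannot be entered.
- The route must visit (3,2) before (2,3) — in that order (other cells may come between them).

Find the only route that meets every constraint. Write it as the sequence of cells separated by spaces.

The waypoints must appear in the order (3,2), (2,3), with no cell reused.
Route from (3,1): 2× right (reaching (3,3)), 2× up (reaching (1,3)), 2× left (reaching (1,1)) — 6 moves in all.
Check: order respected ((3,2) at step 1, (2,3) at step 3).

(3,1) (3,2) (3,3) (2,3) (1,3) (1,2) (1,1)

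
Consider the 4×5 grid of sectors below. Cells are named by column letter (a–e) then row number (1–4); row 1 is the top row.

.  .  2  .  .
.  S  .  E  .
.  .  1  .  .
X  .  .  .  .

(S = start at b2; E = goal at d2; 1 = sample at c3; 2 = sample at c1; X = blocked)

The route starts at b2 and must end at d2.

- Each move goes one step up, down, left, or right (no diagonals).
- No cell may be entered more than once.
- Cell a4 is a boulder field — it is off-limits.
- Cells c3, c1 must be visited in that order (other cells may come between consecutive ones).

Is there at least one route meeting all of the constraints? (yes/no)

One route that works: b2 → b3 → c3 → c2 → c1 → d1 → d2.

yes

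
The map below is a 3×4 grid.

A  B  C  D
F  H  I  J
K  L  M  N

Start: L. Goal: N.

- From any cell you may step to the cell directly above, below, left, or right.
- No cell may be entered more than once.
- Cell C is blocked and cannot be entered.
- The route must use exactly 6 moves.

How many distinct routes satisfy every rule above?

2

Need simple routes of exactly 6 moves from L to N (Manhattan distance 2, so 2 moves are spent on a detour and 2 undoing it).
Enumerating: L K F H I M N | L K F H I J N.
That gives 2 routes.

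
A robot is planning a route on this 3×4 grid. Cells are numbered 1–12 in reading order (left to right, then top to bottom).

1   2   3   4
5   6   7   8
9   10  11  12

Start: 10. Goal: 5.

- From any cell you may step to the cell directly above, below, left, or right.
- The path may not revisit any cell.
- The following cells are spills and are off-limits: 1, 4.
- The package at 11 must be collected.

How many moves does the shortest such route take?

4

Any route passes through 11 somewhere between 10 and 5. Summing Manhattan distances along the two legs (10 → 11 → 5) gives a lower bound of 1 + 3 = 4 moves.
A route of 4 moves achieves this: 10 → 11 → 7 → 6 → 5.
Since 4 matches the lower bound, it is optimal.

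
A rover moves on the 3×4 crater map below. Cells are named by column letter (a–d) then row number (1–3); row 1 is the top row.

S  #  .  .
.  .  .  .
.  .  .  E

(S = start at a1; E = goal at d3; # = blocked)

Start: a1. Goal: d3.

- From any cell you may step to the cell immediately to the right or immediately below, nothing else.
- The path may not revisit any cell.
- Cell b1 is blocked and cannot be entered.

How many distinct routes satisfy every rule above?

4

A right/down-only route from a1 to d3 makes exactly 2 down-moves and 3 right-moves in some order.
With no other constraints that would be C(5,2) = 10 routes.
Subtract routes through each blocked cell (inclusion–exclusion for overlaps): − through b1: 6 → 4.
That gives 4 routes.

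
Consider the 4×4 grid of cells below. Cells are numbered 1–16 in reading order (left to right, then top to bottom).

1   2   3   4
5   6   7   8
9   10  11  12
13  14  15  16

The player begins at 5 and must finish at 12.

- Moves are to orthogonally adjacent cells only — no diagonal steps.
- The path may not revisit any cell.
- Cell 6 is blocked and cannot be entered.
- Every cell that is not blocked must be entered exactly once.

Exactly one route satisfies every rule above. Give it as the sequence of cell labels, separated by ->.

Need to visit all 15 open cells exactly once, starting at 5 and ending at 12.
Cell 1 has only two open neighbours (5 and 2), so the path must pass straight through it: one of those is the cell it's entered from and the other is where it exits.
Route from 5: up 1 to 1, right 3 to 4, down 1 to 8, left 1 to 7, down 1 to 11, left 2 to 9, down 1 to 13, right 3 to 16, up 1 to 12 — 14 moves in all.
Check: all 15 open cells covered.

5 -> 1 -> 2 -> 3 -> 4 -> 8 -> 7 -> 11 -> 10 -> 9 -> 13 -> 14 -> 15 -> 16 -> 12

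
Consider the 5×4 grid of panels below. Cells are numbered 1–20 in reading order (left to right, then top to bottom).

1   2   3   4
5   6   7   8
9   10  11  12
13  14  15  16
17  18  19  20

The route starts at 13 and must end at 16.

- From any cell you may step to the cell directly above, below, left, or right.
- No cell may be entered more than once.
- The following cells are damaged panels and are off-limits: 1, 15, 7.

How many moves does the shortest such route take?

5

The Manhattan distance from 13 to 16 is |4−4| + |1−4| = 3, so at least 3 moves are needed.
That bound ignores the blocked cells. Measuring each leg by the fewest moves that actually steer around them (13→16: 5) raises the lower bound to 5.
A route of 5 moves exists: 13 → 9 → 10 → 11 → 12 → 16.
Since 5 matches that lower bound, it is optimal.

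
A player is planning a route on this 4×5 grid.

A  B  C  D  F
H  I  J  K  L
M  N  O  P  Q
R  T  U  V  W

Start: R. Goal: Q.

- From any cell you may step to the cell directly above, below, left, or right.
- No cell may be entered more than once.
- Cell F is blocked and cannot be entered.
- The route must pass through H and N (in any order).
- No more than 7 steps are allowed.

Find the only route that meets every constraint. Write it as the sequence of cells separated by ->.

R -> M -> H -> I -> N -> O -> P -> Q

Any route must reach H and N and still end at Q within 7 moves, so the order of the required stops is forced.
Route from R: 2× up (reaching H), right to I, down to N, 3× right (reaching Q) — 7 moves in all.
Check: all required cells visited; 7 ≤ 7 moves.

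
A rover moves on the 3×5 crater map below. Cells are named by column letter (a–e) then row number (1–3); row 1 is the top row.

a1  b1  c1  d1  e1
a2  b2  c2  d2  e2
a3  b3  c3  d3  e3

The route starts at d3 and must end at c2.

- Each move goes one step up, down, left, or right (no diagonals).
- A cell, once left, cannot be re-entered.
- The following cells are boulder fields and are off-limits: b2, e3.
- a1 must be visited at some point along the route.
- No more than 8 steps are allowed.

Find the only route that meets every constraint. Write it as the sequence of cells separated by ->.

d3 -> c3 -> b3 -> a3 -> a2 -> a1 -> b1 -> c1 -> c2

The budget equals the shortest possible length, so every move has to be on a shortest route through the required cells.
Route from d3: left 3 to a3, up 2 to a1, right 2 to c1, down 1 to c2 — 8 moves in all.
Check: all required cells visited; 8 ≤ 8 moves.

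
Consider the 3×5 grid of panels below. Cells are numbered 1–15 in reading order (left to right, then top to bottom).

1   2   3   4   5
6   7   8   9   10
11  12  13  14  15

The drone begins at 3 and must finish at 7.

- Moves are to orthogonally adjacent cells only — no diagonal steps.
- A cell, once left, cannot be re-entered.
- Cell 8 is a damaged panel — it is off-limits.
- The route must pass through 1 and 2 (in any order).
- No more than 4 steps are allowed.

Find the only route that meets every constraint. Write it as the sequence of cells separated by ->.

The 4-move cap with required stops at 1, 2 leaves no slack for detours.
Route from 3: 2× left (reaching 1), down to 6, right to 7 — 4 moves in all.
Check: all required cells visited; 4 ≤ 4 moves.

3 -> 2 -> 1 -> 6 -> 7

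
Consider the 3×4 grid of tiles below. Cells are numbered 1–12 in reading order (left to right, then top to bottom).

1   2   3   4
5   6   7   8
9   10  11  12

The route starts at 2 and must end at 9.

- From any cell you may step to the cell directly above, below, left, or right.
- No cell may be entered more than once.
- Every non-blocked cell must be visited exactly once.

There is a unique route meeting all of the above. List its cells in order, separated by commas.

Need to visit all 12 open cells exactly once, starting at 2 and ending at 9.
Cell 4 has only two open neighbours (8 and 3), so the path must pass straight through it: one of those is the cell it's entered from and the other is where it exits.
Route from 2: left 1 to 1, down 1 to 5, right 2 to 7, up 1 to 3, right 1 to 4, down 2 to 12, left 3 to 9 — 11 moves in all.
Check: all 12 open cells covered.

2, 1, 5, 6, 7, 3, 4, 8, 12, 11, 10, 9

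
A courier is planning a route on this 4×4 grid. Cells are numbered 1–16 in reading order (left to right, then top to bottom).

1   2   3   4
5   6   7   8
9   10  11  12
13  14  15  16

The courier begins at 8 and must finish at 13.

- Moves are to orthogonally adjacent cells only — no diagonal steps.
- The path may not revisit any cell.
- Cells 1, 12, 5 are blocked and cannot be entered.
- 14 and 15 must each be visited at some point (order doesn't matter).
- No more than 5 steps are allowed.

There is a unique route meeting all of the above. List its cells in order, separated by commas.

8, 7, 11, 15, 14, 13

The budget equals the shortest possible length, so every move has to be on a shortest route through the required cells.
Route from 8: left 1 to 7, down 2 to 15, left 2 to 13 — 5 moves in all.
Check: all required cells visited; 5 ≤ 5 moves.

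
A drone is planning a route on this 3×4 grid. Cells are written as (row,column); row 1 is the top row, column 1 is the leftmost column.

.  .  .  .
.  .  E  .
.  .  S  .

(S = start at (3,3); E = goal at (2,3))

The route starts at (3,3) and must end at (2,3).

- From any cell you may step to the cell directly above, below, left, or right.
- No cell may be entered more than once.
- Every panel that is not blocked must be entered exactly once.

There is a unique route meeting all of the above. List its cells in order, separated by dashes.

(3,3) - (3,4) - (2,4) - (1,4) - (1,3) - (1,2) - (1,1) - (2,1) - (3,1) - (3,2) - (2,2) - (2,3)

Need to visit all 12 open cells exactly once, starting at (3,3) and ending at (2,3).
Route from (3,3): right to (3,4), 2× up (reaching (1,4)), 3× left (reaching (1,1)), 2× down (reaching (3,1)), right to (3,2), up to (2,2), right to (2,3) — 11 moves in all.
Check: all 12 open cells covered.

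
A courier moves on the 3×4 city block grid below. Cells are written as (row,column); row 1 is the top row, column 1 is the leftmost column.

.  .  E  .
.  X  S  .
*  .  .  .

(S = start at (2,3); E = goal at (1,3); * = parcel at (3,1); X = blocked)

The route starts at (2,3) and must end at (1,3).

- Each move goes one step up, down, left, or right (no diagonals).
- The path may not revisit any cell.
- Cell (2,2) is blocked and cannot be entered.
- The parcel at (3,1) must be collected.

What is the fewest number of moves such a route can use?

7

Any route passes through (3,1) somewhere between (2,3) and (1,3). Summing Manhattan distances along the two legs ((2,3) → (3,1) → (1,3)) gives a lower bound of 3 + 4 = 7 moves.
A route of 7 moves achieves this: (2,3) → (3,3) → (3,2) → (3,1) → (2,1) → (1,1) → (1,2) → (1,3).
Since 7 matches the lower bound, it is optimal.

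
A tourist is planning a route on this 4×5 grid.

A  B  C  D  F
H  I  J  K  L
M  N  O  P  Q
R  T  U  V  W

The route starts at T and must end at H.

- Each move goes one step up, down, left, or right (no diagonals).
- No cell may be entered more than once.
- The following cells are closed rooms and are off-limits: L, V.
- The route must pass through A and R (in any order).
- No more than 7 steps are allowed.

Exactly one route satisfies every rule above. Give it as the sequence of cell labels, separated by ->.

T -> R -> M -> N -> I -> B -> A -> H

Any route must reach A and R and still end at H within 7 moves, so the order of the required stops is forced.
Route from T: left to R, up to M, right to N, 2× up (reaching B), left to A, down to H — 7 moves in all.
Check: all required cells visited; 7 ≤ 7 moves.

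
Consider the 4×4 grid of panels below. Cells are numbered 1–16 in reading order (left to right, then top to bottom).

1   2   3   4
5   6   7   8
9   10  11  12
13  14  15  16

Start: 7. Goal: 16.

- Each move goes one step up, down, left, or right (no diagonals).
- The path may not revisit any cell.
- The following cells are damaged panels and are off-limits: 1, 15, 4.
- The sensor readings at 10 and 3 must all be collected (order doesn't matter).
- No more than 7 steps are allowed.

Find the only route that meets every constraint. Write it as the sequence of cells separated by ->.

7 -> 3 -> 2 -> 6 -> 10 -> 11 -> 12 -> 16

The 7-move cap with required stops at 10, 3 leaves no slack for detours.
Route from 7: up to 3, left to 2, 2× down (reaching 10), 2× right (reaching 12), down to 16 — 7 moves in all.
Check: all required cells visited; 7 ≤ 7 moves.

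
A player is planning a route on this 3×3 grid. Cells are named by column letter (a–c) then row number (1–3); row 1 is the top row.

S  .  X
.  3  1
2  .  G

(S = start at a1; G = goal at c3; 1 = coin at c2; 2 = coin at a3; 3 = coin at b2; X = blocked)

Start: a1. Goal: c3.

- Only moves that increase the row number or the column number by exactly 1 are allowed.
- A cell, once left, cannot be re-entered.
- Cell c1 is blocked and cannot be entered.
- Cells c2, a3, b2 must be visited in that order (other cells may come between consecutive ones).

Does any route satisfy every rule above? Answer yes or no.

no

a3 lies to the left of c2, so going from c2 to a3 would need a leftward move — but moves only go right/down, so c2 cannot be visited before a3.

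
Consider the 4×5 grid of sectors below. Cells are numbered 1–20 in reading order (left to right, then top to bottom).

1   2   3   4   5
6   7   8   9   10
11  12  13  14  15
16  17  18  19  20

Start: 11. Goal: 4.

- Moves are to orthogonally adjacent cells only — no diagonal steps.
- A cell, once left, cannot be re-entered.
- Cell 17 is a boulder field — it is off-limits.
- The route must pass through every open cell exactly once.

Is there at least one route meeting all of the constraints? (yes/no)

Cell 16 has only one open neighbour but is neither the start nor the goal, so a Hamiltonian route would have to both enter and leave it through the same neighbour — impossible without revisiting.

no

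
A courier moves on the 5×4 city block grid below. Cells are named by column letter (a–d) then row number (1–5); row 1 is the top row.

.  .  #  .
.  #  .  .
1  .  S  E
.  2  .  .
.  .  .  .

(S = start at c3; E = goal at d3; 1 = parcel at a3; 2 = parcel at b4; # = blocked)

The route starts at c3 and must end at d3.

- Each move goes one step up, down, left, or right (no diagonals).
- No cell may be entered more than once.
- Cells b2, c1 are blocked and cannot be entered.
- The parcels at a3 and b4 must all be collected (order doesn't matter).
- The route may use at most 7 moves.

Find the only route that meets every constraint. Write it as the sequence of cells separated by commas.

c3, b3, a3, a4, b4, c4, d4, d3

The budget equals the shortest possible length, so every move has to be on a shortest route through the required cells.
Route from c3: 2× left (reaching a3), down to a4, 3× right (reaching d4), up to d3 — 7 moves in all.
Check: all required cells visited; 7 ≤ 7 moves.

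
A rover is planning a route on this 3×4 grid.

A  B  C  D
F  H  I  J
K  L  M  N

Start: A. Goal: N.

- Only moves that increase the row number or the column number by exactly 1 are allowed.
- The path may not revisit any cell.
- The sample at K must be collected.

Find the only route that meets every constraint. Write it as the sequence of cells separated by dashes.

A - F - K - L - M - N

Moves only go right or down, so the column and row indices never decrease.
Route from A: down 2 to K, right 3 to N — 5 moves in all.
Check: all required cells visited.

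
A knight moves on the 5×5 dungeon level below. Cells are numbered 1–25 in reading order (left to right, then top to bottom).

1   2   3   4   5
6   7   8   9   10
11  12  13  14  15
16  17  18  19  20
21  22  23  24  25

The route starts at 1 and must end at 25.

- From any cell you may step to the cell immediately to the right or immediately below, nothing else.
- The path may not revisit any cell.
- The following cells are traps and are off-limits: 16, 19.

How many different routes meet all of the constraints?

27

A right/down-only route from 1 to 25 makes exactly 4 down-moves and 4 right-moves in some order.
With no other constraints that would be C(8,4) = 70 routes.
Subtract routes through each blocked cell (inclusion–exclusion for overlaps): − through 16: 5 − through 19: 40 + through 16&19: 2 → 27.
That gives 27 routes.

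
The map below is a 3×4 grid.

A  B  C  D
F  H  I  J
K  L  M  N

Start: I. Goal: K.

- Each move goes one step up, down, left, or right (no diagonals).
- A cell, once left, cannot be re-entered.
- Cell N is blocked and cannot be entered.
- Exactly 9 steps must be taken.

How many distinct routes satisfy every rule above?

Need simple routes of exactly 9 moves from I to K (Manhattan distance 3, so 3 moves are spent on a detour and 3 undoing it).
Enumerating: I J D C B A F H L K.
That gives 1 route.

1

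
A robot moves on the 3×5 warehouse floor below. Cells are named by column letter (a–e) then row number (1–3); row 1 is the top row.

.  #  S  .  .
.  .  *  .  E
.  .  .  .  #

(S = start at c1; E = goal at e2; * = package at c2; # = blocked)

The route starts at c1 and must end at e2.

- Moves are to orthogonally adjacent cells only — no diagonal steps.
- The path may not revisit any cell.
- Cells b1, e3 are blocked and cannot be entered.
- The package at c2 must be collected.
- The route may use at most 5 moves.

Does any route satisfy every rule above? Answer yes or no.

yes

One route that works: c1 → c2 → d2 → e2.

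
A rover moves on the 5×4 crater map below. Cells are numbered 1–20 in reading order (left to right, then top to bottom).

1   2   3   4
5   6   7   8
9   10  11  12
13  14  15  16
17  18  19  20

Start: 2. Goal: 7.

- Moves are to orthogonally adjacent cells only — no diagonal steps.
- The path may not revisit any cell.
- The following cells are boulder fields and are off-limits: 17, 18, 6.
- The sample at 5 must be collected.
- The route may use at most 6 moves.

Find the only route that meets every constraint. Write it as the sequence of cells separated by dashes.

The 6-move cap with required stops at 5 leaves no slack for detours.
Route from 2: left to 1, 2× down (reaching 9), 2× right (reaching 11), up to 7 — 6 moves in all.
Check: all required cells visited; 6 ≤ 6 moves.

2 - 1 - 5 - 9 - 10 - 11 - 7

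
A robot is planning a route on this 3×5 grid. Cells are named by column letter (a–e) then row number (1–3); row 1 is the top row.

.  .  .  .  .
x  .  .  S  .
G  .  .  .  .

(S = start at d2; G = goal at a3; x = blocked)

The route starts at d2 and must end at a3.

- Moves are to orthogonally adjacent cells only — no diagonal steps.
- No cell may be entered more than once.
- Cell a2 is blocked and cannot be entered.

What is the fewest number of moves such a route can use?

4

The Manhattan distance from d2 to a3 is |2−3| + |4−1| = 4, so at least 4 moves are needed.
A route of 4 moves achieves this: d2 → d3 → c3 → b3 → a3.
Since 4 matches the lower bound, it is optimal.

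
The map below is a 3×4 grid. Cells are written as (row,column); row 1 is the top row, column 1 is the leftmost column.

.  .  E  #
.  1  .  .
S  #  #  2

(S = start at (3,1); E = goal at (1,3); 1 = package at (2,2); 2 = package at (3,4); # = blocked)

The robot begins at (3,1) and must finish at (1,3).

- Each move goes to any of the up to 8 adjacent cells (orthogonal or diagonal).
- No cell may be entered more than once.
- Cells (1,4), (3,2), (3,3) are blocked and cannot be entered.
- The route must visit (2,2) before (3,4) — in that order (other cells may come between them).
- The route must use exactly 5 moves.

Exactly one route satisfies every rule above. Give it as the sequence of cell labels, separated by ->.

(3,1) -> (2,2) -> (2,3) -> (3,4) -> (2,4) -> (1,3)

The waypoints must appear in the order (2,2), (3,4), with no cell reused.
Route from (3,1): up-right 1 to (2,2), right 1 to (2,3), down-right 1 to (3,4), up 1 to (2,4), up-left 1 to (1,3) — 5 moves in all.
Check: order respected (1 at step 1, 2 at step 3); 5 moves as required.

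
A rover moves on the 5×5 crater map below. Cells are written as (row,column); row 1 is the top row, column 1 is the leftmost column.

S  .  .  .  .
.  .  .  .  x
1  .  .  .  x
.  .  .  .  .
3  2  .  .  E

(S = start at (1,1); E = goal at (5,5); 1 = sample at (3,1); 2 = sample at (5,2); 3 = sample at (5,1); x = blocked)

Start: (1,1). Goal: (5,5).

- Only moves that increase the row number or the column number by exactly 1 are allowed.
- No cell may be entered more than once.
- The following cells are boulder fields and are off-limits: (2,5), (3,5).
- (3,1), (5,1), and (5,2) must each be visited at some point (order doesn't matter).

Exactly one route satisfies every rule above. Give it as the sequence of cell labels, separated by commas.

Moves only go right or down, so the column and row indices never decrease.
Route from (1,1): down 4 to (5,1), right 4 to (5,5) — 8 moves in all.
Check: all required cells visited.

(1,1), (2,1), (3,1), (4,1), (5,1), (5,2), (5,3), (5,4), (5,5)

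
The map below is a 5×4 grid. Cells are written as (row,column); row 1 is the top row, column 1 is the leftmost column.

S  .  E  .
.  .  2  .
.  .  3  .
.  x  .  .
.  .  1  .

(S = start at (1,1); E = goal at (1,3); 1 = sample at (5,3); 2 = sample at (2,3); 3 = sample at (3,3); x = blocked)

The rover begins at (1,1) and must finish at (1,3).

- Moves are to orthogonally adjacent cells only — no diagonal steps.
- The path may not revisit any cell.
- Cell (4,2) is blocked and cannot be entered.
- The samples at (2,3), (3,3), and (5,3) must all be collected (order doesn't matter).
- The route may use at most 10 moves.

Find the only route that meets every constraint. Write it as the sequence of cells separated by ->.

(1,1) -> (2,1) -> (3,1) -> (4,1) -> (5,1) -> (5,2) -> (5,3) -> (4,3) -> (3,3) -> (2,3) -> (1,3)

The budget equals the shortest possible length, so every move has to be on a shortest route through the required cells.
Route from (1,1): 4× down (reaching (5,1)), 2× right (reaching (5,3)), 4× up (reaching (1,3)) — 10 moves in all.
Check: all required cells visited; 10 ≤ 10 moves.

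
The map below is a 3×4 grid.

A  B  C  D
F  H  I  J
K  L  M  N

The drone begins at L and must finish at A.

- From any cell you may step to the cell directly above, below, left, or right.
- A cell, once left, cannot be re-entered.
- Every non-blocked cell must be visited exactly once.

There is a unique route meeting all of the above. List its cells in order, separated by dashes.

L - K - F - H - I - M - N - J - D - C - B - A

Need to visit all 12 open cells exactly once, starting at L and ending at A.
Route from L: left 1 to K, up 1 to F, right 2 to I, down 1 to M, right 1 to N, up 2 to D, left 3 to A — 11 moves in all.
Check: all 12 open cells covered.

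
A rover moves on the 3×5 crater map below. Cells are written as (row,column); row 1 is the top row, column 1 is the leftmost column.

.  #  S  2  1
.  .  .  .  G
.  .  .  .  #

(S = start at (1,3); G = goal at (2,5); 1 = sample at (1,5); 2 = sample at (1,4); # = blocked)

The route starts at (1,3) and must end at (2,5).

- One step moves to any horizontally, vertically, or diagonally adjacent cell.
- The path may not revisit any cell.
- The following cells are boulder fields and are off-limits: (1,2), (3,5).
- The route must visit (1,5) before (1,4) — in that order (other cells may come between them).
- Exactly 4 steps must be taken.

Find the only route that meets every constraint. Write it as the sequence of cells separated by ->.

(1,3) -> (2,4) -> (1,5) -> (1,4) -> (2,5)

The waypoints must appear in the order (1,5), (1,4), with no cell reused.
Route from (1,3): down-right to (2,4), up-right to (1,5), left to (1,4), down-right to (2,5) — 4 moves in all.
Check: order respected (1 at step 2, 2 at step 3); 4 moves as required.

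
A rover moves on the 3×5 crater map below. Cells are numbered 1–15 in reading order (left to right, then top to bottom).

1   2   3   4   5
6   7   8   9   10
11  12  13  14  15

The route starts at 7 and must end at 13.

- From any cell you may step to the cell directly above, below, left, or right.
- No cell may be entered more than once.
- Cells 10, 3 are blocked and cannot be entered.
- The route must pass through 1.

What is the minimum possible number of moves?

Any route passes through 1 somewhere between 7 and 13. Summing Manhattan distances along the two legs (7 → 1 → 13) gives a lower bound of 2 + 4 = 6 moves.
A route of 6 moves achieves this: 7 → 2 → 1 → 6 → 11 → 12 → 13.
Since 6 matches the lower bound, it is optimal.

6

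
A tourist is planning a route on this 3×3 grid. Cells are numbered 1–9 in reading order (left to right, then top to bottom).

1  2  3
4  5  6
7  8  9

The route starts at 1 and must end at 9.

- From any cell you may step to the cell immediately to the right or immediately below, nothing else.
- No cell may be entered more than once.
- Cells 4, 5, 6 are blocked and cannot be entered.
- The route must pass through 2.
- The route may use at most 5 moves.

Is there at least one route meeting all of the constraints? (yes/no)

Every right/down route from 2 to 9 runs into a blocked cell, so that leg cannot be completed.

no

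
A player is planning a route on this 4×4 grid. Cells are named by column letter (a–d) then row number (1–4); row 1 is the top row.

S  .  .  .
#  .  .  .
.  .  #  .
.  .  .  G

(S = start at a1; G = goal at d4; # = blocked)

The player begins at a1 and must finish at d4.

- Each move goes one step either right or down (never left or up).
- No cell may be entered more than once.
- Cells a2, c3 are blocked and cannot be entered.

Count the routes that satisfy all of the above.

4

A right/down-only route from a1 to d4 makes exactly 3 down-moves and 3 right-moves in some order.
With no other constraints that would be C(6,3) = 20 routes.
Subtract routes through each blocked cell (inclusion–exclusion for overlaps): − through a2: 10 − through c3: 12 + through a2&c3: 6 → 4.
That gives 4 routes.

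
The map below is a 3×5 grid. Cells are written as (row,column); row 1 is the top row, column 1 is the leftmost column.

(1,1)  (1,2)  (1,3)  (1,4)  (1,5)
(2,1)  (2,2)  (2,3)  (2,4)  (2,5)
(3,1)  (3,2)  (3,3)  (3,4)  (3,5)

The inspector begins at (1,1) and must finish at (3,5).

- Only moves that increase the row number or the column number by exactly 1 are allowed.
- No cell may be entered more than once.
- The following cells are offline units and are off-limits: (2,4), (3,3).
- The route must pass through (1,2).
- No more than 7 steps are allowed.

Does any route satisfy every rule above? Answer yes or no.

yes

One route that works: (1,1) → (1,2) → (1,3) → (1,4) → (1,5) → (2,5) → (3,5).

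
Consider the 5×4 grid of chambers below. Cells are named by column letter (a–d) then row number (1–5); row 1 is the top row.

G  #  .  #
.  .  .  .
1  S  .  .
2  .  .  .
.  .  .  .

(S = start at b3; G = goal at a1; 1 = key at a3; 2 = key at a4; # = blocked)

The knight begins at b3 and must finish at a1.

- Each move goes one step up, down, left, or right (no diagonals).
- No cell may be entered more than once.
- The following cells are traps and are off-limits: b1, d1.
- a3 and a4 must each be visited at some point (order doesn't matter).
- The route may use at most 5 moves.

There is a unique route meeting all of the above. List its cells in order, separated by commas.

b3, b4, a4, a3, a2, a1

The budget equals the shortest possible length, so every move has to be on a shortest route through the required cells.
Route from b3: down to b4, left to a4, 3× up (reaching a1) — 5 moves in all.
Check: all required cells visited; 5 ≤ 5 moves.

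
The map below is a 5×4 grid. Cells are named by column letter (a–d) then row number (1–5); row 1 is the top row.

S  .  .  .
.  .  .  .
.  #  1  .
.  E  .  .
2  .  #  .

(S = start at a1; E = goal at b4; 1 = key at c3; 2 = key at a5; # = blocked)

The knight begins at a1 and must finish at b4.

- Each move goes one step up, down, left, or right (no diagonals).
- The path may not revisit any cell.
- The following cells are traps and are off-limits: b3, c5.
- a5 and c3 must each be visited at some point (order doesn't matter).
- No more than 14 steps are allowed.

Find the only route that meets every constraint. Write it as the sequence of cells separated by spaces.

a1 b1 c1 d1 d2 d3 c3 c2 b2 a2 a3 a4 a5 b5 b4

Any route must reach a5 and c3 and still end at b4 within 14 moves, so the order of the required stops is forced.
Route from a1: right 3 to d1, down 2 to d3, left 1 to c3, up 1 to c2, left 2 to a2, down 3 to a5, right 1 to b5, up 1 to b4 — 14 moves in all.
Check: all required cells visited; 14 ≤ 14 moves.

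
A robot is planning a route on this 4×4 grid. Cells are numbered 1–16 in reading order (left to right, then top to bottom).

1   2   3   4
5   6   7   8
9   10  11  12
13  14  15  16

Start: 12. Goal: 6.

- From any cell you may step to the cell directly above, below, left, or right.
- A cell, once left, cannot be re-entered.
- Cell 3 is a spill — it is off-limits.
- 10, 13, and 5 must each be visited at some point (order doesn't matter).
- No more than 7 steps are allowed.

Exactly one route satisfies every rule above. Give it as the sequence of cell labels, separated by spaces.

The 7-move cap with required stops at 10, 13, 5 leaves no slack for detours.
Route from 12: left 2 to 10, down 1 to 14, left 1 to 13, up 2 to 5, right 1 to 6 — 7 moves in all.
Check: all required cells visited; 7 ≤ 7 moves.

12 11 10 14 13 9 5 6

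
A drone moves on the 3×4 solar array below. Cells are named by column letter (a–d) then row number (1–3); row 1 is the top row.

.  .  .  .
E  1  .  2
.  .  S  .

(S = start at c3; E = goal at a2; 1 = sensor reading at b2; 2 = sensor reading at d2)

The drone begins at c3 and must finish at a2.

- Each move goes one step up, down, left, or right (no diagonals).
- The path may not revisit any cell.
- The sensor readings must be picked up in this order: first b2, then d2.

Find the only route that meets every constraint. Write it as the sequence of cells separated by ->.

The waypoints must appear in the order b2, d2, with no cell reused.
Route from c3: left to b3, up to b2, 2× right (reaching d2), up to d1, 3× left (reaching a1), down to a2 — 9 moves in all.
Check: order respected (1 at step 2, 2 at step 4).

c3 -> b3 -> b2 -> c2 -> d2 -> d1 -> c1 -> b1 -> a1 -> a2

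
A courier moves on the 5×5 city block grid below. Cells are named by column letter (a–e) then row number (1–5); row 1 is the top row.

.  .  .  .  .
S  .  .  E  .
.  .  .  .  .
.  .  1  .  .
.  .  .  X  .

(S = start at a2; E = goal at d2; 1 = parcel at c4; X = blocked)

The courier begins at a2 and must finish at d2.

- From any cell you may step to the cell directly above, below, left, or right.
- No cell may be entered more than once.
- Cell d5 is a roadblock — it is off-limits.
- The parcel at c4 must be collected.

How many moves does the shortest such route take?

Any route passes through c4 somewhere between a2 and d2. Summing Manhattan distances along the two legs (a2 → c4 → d2) gives a lower bound of 4 + 3 = 7 moves.
A route of 7 moves achieves this: a2 → a3 → a4 → b4 → c4 → c3 → c2 → d2.
Since 7 matches the lower bound, it is optimal.

7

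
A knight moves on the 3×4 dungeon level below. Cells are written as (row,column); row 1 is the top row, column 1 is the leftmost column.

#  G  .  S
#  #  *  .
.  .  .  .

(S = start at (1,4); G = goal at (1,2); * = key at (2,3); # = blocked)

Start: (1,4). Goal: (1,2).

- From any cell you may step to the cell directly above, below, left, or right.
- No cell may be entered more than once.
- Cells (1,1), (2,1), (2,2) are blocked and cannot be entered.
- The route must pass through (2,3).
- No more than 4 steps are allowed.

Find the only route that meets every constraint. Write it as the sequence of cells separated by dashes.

The budget equals the shortest possible length, so every move has to be on a shortest route through the required cells.
Route from (1,4): down to (2,4), left to (2,3), up to (1,3), left to (1,2) — 4 moves in all.
Check: all required cells visited; 4 ≤ 4 moves.

(1,4) - (2,4) - (2,3) - (1,3) - (1,2)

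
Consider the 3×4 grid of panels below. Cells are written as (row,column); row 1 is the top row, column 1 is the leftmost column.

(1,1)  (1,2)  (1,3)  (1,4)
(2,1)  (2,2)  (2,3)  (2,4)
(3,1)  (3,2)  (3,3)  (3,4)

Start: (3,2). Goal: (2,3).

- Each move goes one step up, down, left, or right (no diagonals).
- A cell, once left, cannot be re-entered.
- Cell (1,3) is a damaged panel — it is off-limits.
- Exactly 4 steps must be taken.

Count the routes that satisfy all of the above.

Need simple routes of exactly 4 moves from (3,2) to (2,3) (Manhattan distance 2, so 1 moves are spent on a detour and 1 undoing it).
Enumerating: (3,2) (3,1) (2,1) (2,2) (2,3) | (3,2) (3,3) (3,4) (2,4) (2,3).
That gives 2 routes.

2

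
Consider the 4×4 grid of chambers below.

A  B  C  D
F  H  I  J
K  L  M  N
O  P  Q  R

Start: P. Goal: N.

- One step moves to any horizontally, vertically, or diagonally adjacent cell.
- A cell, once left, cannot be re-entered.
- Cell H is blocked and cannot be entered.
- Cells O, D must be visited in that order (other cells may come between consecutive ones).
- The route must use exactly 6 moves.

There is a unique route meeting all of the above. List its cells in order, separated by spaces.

The waypoints must appear in the order O, D, with no cell reused.
Route from P: left 1 to O, up-right 3 to D, down 2 to N — 6 moves in all.
Check: order respected (O at step 1, D at step 4); 6 moves as required.

P O L I D J N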